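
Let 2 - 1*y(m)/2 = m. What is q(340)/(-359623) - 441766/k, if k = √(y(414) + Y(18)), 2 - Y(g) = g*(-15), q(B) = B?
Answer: -340/359623 + 220883*I*√138/138 ≈ -0.00094543 + 18803.0*I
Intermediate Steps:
Y(g) = 2 + 15*g (Y(g) = 2 - g*(-15) = 2 - (-15)*g = 2 + 15*g)
y(m) = 4 - 2*m
k = 2*I*√138 (k = √((4 - 2*414) + (2 + 15*18)) = √((4 - 828) + (2 + 270)) = √(-824 + 272) = √(-552) = 2*I*√138 ≈ 23.495*I)
q(340)/(-359623) - 441766/k = 340/(-359623) - 441766*(-I*√138/276) = 340*(-1/359623) - (-220883)*I*√138/138 = -340/359623 + 220883*I*√138/138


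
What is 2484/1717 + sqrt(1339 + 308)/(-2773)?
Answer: 2484/1717 - 3*sqrt(183)/2773 ≈ 1.4321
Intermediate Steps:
2484/1717 + sqrt(1339 + 308)/(-2773) = 2484*(1/1717) + sqrt(1647)*(-1/2773) = 2484/1717 + (3*sqrt(183))*(-1/2773) = 2484/1717 - 3*sqrt(183)/2773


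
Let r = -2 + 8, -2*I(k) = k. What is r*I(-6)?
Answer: 18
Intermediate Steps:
I(k) = -k/2
r = 6
r*I(-6) = 6*(-½*(-6)) = 6*3 = 18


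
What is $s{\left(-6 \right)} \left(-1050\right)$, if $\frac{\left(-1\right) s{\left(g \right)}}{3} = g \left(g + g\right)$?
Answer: $226800$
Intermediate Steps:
$s{\left(g \right)} = - 6 g^{2}$ ($s{\left(g \right)} = - 3 g \left(g + g\right) = - 3 g 2 g = - 3 \cdot 2 g^{2} = - 6 g^{2}$)
$s{\left(-6 \right)} \left(-1050\right) = - 6 \left(-6\right)^{2} \left(-1050\right) = \left(-6\right) 36 \left(-1050\right) = \left(-216\right) \left(-1050\right) = 226800$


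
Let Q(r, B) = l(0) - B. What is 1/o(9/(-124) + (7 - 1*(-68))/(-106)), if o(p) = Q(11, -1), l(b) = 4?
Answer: ⅕ ≈ 0.20000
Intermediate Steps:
Q(r, B) = 4 - B
o(p) = 5 (o(p) = 4 - 1*(-1) = 4 + 1 = 5)
1/o(9/(-124) + (7 - 1*(-68))/(-106)) = 1/5 = ⅕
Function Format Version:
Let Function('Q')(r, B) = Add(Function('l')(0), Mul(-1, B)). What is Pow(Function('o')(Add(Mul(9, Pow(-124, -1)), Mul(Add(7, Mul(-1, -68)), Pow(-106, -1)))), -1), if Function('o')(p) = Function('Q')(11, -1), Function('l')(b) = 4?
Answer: Rational(1, 5) ≈ 0.20000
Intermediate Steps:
Function('Q')(r, B) = Add(4, Mul(-1, B))
Function('o')(p) = 5 (Function('o')(p) = Add(4, Mul(-1, -1)) = Add(4, 1) = 5)
Pow(Function('o')(Add(Mul(9, Pow(-124, -1)), Mul(Add(7, Mul(-1, -68)), Pow(-106, -1)))), -1) = Pow(5, -1) = Rational(1, 5)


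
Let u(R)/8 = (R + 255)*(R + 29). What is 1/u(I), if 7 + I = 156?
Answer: 1/575296 ≈ 1.7382e-6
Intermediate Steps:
I = 149 (I = -7 + 156 = 149)
u(R) = 8*(29 + R)*(255 + R) (u(R) = 8*((R + 255)*(R + 29)) = 8*((255 + R)*(29 + R)) = 8*((29 + R)*(255 + R)) = 8*(29 + R)*(255 + R))
1/u(I) = 1/(59160 + 8*149² + 2272*149) = 1/(59160 + 8*22201 + 338528) = 1/(59160 + 177608 + 338528) = 1/575296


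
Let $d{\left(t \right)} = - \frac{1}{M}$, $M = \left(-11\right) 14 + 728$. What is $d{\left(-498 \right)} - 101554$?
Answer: $- \frac{58291997}{574} \approx -1.0155 \cdot 10^{5}$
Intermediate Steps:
$M = 574$ ($M = -154 + 728 = 574$)
$d{\left(t \right)} = - \frac{1}{574}$
$d{\left(-498 \right)} - 101554 = - \frac{1}{574} - 101554 = - \frac{58291997}{574}$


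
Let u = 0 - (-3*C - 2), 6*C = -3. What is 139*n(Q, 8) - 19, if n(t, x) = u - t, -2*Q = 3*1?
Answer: 259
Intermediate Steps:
C = -½ (C = (⅙)*(-3) = -½ ≈ -0.50000)
Q = -3/2 ≈ -1.5000
u = ½ (u = 0 - (-3*(-½) - 2) = 0 - (3/2 - 2) = 0 - 1*(-½) = 0 + ½ = ½ ≈ 0.50000)
n(t, x) = ½ - t
139*n(Q, 8) - 19 = 139*(½ - 1*(-3/2)) - 19 = 139*(½ + 3/2) - 19 = 139*2 - 19 = 278 - 19 = 259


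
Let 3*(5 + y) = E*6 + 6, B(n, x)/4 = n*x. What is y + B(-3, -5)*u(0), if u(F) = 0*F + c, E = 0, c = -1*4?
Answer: -243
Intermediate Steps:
c = -4
B(n, x) = 4*n*x (B(n, x) = 4*(n*x) = 4*n*x)
y = -3 (y = -5 + (0*6 + 6)/3 = -5 + (0 + 6)/3 = -5 + (1/3)*6 = -5 + 2 = -3)
u(F) = -4 (u(F) = 0*F - 4 = 0 - 4 = -4)
y + B(-3, -5)*u(0) = -3 + (4*(-3)*(-5))*(-4) = -3 + 60*(-4) = -3 - 240 = -243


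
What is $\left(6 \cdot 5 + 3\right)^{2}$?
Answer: $1089$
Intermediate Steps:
$\left(6 \cdot 5 + 3\right)^{2} = \left(30 + 3\right)^{2} = 33^{2} = 1089$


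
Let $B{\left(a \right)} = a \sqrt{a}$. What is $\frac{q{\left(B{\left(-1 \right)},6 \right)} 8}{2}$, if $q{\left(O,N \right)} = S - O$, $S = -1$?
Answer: $-4 + 4 i \approx -4.0 + 4.0 i$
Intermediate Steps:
$B{\left(a \right)} = a^{\frac{3}{2}}$
$q{\left(O,N \right)} = -1 - O$
$\frac{q{\left(B{\left(-1 \right)},6 \right)} 8}{2} = \frac{\left(-1 - \left(-1\right)^{\frac{3}{2}}\right) 8}{2} = \left(-1 - - i\right) 8 \cdot \frac{1}{2} = \left(-1 + i\right) 8 \cdot \frac{1}{2} = \left(-8 + 8 i\right) \frac{1}{2} = -4 + 4 i$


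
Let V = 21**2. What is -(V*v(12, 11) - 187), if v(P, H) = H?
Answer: -4664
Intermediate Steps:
V = 441
-(V*v(12, 11) - 187) = -(441*11 - 187) = -(4851 - 187) = -1*4664 = -4664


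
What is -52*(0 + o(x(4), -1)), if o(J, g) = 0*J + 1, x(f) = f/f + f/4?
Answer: -52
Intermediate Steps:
x(f) = 1 + f/4 (x(f) = 1 + f*(1/4) = 1 + f/4)
o(J, g) = 1 (o(J, g) = 0 + 1 = 1)
-52*(0 + o(x(4), -1)) = -52*(0 + 1) = -52*1 = -52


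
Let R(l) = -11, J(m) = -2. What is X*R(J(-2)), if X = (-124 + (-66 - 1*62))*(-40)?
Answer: -110880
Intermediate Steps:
X = 10080 (X = (-124 + (-66 - 62))*(-40) = (-124 - 128)*(-40) = -252*(-40) = 10080)
X*R(J(-2)) = 10080*(-11) = -110880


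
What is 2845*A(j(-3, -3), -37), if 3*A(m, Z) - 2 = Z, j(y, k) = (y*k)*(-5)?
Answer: -99575/3 ≈ -33192.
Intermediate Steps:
j(y, k) = -5*k*y (j(y, k) = (k*y)*(-5) = -5*k*y)
A(m, Z) = 2/3 + Z/3
2845*A(j(-3, -3), -37) = 2845*(2/3 + (1/3)*(-37)) = 2845*(2/3 - 37/3) = 2845*(-35/3) = -99575/3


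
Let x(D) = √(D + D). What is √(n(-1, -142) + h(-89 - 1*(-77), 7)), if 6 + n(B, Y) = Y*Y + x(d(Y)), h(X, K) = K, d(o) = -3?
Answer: √(20165 + I*√6) ≈ 142.0 + 0.0086*I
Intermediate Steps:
x(D) = √2*√D (x(D) = √(2*D) = √2*√D)
n(B, Y) = -6 + Y² + I*√6 (n(B, Y) = -6 + (Y*Y + √2*√(-3)) = -6 + (Y² + √2*(I*√3)) = -6 + (Y² + I*√6) = -6 + Y² + I*√6)
√(n(-1, -142) + h(-89 - 1*(-77), 7)) = √((-6 + (-142)² + I*√6) + 7) = √((-6 + 20164 + I*√6) + 7) = √((20158 + I*√6) + 7) = √(20165 + I*√6)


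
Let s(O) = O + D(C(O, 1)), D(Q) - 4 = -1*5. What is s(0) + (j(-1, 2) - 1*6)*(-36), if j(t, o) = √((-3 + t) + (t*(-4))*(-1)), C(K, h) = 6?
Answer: 215 - 72*I*√2 ≈ 215.0 - 101.82*I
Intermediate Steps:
D(Q) = -1 (D(Q) = 4 - 1*5 = 4 - 5 = -1)
s(O) = -1 + O (s(O) = O - 1 = -1 + O)
j(t, o) = √(-3 + 5*t) (j(t, o) = √((-3 + t) - 4*t*(-1)) = √((-3 + t) + 4*t) = √(-3 + 5*t))
s(0) + (j(-1, 2) - 1*6)*(-36) = (-1 + 0) + (√(-3 + 5*(-1)) - 1*6)*(-36) = -1 + (√(-3 - 5) - 6)*(-36) = -1 + (√(-8) - 6)*(-36) = -1 + (2*I*√2 - 6)*(-36) = -1 + (-6 + 2*I*√2)*(-36) = -1 + (216 - 72*I*√2) = 215 - 72*I*√2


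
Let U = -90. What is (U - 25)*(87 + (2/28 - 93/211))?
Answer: -29429305/2954 ≈ -9962.5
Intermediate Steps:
(U - 25)*(87 + (2/28 - 93/211)) = (-90 - 25)*(87 + (2/28 - 93/211)) = -115*(87 + (2*(1/28) - 93*1/211)) = -115*(87 + (1/14 - 93/211)) = -115*(87 - 1091/2954) = -115*255907/2954 = -29429305/2954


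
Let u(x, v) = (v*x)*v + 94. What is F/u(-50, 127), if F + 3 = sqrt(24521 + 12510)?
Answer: 3/806356 - sqrt(37031)/806356 ≈ -0.00023493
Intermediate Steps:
F = -3 + sqrt(37031) (F = -3 + sqrt(24521 + 12510) = -3 + sqrt(37031) ≈ 189.43)
u(x, v) = 94 + x*v**2 (u(x, v) = x*v**2 + 94 = 94 + x*v**2)
F/u(-50, 127) = (-3 + sqrt(37031))/(94 - 50*127**2) = (-3 + sqrt(37031))/(94 - 50*16129) = (-3 + sqrt(37031))/(94 - 806450) = (-3 + sqrt(37031))/(-806356) = (-3 + sqrt(37031))*(-1/806356) = 3/806356 - sqrt(37031)/806356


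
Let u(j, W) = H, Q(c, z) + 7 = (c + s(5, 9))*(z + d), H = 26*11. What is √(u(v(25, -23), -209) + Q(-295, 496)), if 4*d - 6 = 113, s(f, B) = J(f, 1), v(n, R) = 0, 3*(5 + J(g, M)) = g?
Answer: I*√626279/2 ≈ 395.69*I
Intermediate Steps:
J(g, M) = -5 + g/3
s(f, B) = -5 + f/3
d = 119/4 (d = 3/2 + (¼)*113 = 3/2 + 113/4 = 119/4 ≈ 29.750)
H = 286
Q(c, z) = -7 + (-10/3 + c)*(119/4 + z) (Q(c, z) = -7 + (c + (-5 + (⅓)*5))*(z + 119/4) = -7 + (c + (-5 + 5/3))*(119/4 + z) = -7 + (c - 10/3)*(119/4 + z) = -7 + (-10/3 + c)*(119/4 + z))
u(j, W) = 286
√(u(v(25, -23), -209) + Q(-295, 496)) = √(286 + (-637/6 - 10/3*496 + (119/4)*(-295) - 295*496)) = √(286 + (-637/6 - 4960/3 - 35105/4 - 146320)) = √(286 - 627423/4) = √(-626279/4) = I*√626279/2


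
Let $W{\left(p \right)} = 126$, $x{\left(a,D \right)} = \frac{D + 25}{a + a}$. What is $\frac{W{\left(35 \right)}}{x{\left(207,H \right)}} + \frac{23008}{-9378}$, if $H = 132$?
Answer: $\frac{242790868}{736173} \approx 329.8$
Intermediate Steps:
$x{\left(a,D \right)} = \frac{25 + D}{2 a}$
$\frac{W{\left(35 \right)}}{x{\left(207,H \right)}} + \frac{23008}{-9378} = \frac{126}{\frac{1}{2} \cdot \frac{1}{207} \left(25 + 132\right)} + \frac{23008}{-9378} = \frac{126}{\frac{1}{2} \cdot \frac{1}{207} \cdot 157} + 23008 \left(- \frac{1}{9378}\right) = \frac{126}{\frac{157}{414}} - \frac{11504}{4689} = 126 \cdot \frac{414}{157} - \frac{11504}{4689} = \frac{52164}{157} - \frac{11504}{4689} = \frac{242790868}{736173}$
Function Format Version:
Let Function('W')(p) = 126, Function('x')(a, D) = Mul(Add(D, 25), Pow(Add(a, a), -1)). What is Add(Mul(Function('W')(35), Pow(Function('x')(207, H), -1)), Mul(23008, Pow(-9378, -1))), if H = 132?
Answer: Rational(242790868, 736173) ≈ 329.80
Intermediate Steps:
Function('x')(a, D) = Mul(Rational(1, 2), Pow(a, -1), Add(25, D)) (Function('x')(a, D) = Mul(Add(25, D), Pow(Mul(2, a), -1)) = Mul(Add(25, D), Mul(Rational(1, 2), Pow(a, -1))) = Mul(Rational(1, 2), Pow(a, -1), Add(25, D)))
Add(Mul(Function('W')(35), Pow(Function('x')(207, H), -1)), Mul(23008, Pow(-9378, -1))) = Add(Mul(126, Pow(Mul(Rational(1, 2), Pow(207, -1), Add(25, 132)), -1)), Mul(23008, Pow(-9378, -1))) = Add(Mul(126, Pow(Mul(Rational(1, 2), Rational(1, 207), 157), -1)), Mul(23008, Rational(-1, 9378))) = Add(Mul(126, Pow(Rational(157, 414), -1)), Rational(-11504, 4689)) = Add(Mul(126, Rational(414, 157)), Rational(-11504, 4689)) = Add(Rational(52164, 157), Rational(-11504, 4689)) = Rational(242790868, 736173)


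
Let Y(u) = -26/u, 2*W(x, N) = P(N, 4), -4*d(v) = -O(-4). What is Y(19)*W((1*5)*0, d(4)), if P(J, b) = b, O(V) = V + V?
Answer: -52/19 ≈ -2.7368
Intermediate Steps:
O(V) = 2*V
d(v) = -2 (d(v) = -(-1)*2*(-4)/4 = -(-1)*(-8)/4 = -¼*8 = -2)
W(x, N) = 2 (W(x, N) = (½)*4 = 2)
Y(19)*W((1*5)*0, d(4)) = -26/19*2 = -52/19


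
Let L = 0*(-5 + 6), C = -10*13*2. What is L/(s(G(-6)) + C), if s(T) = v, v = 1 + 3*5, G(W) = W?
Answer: 0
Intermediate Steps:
v = 16 (v = 1 + 15 = 16)
C = -260 (C = -130*2 = -260)
s(T) = 16
L = 0 (L = 0*1 = 0)
L/(s(G(-6)) + C) = 0/(16 - 260) = 0/(-244) = -1/244*0 = 0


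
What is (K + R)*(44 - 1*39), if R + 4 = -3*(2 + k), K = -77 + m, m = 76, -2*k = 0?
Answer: -55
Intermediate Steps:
k = 0 (k = -½*0 = 0)
K = -1 (K = -77 + 76 = -1)
R = -10 (R = -4 - 3*(2 + 0) = -4 - 3*2 = -4 - 6 = -10)
(K + R)*(44 - 1*39) = (-1 - 10)*(44 - 1*39) = -11*(44 - 39) = -11*5 = -55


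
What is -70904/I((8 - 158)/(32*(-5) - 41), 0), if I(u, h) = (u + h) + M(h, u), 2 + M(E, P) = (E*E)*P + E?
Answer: 1187642/21 ≈ 56554.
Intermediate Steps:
M(E, P) = -2 + E + P*E² (M(E, P) = -2 + ((E*E)*P + E) = -2 + (E²*P + E) = -2 + (P*E² + E) = -2 + (E + P*E²) = -2 + E + P*E²)
I(u, h) = -2 + u + 2*h + u*h² (I(u, h) = (u + h) + (-2 + h + u*h²) = (h + u) + (-2 + h + u*h²) = -2 + u + 2*h + u*h²)
-70904/I((8 - 158)/(32*(-5) - 41), 0) = -70904/(-2 + (8 - 158)/(32*(-5) - 41) + 2*0 + ((8 - 158)/(32*(-5) - 41))*0²) = -70904/(-2 - 150/(-160 - 41) + 0 - 150/(-160 - 41)*0) = -70904/(-2 - 150/(-201) + 0 - 150/(-201)*0) = -70904/(-2 - 150*(-1/201) + 0 - 150*(-1/201)*0) = -70904/(-2 + 50/67 + 0 + (50/67)*0) = -70904/(-2 + 50/67 + 0 + 0) = -70904/(-84/67) = -70904*(-67/84) = 1187642/21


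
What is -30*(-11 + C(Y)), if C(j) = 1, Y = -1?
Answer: 300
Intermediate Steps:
-30*(-11 + C(Y)) = -30*(-11 + 1) = -30*(-10) = 300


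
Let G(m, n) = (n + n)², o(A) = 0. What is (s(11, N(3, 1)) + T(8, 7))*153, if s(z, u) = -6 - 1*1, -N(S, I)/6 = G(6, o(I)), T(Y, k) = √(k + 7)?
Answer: -1071 + 153*√14 ≈ -498.53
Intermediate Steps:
T(Y, k) = √(7 + k)
G(m, n) = 4*n² (G(m, n) = (2*n)² = 4*n²)
N(S, I) = 0 (N(S, I) = -24*0² = -24*0 = -6*0 = 0)
s(z, u) = -7 (s(z, u) = -6 - 1 = -7)
(s(11, N(3, 1)) + T(8, 7))*153 = (-7 + √(7 + 7))*153 = (-7 + √14)*153 = -1071 + 153*√14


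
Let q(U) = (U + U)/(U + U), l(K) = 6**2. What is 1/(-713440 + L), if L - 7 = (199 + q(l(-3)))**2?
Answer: -1/673433 ≈ -1.4849e-6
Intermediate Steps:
l(K) = 36
q(U) = 1 (q(U) = (2*U)/((2*U)) = (2*U)*(1/(2*U)) = 1)
L = 40007 (L = 7 + (199 + 1)**2 = 7 + 200**2 = 7 + 40000 = 40007)
1/(-713440 + L) = 1/(-713440 + 40007) = 1/(-673433) = -1/673433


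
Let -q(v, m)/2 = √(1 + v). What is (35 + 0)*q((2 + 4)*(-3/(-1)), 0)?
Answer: -70*√19 ≈ -305.12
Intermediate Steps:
q(v, m) = -2*√(1 + v)
(35 + 0)*q((2 + 4)*(-3/(-1)), 0) = (35 + 0)*(-2*√(1 + (2 + 4)*(-3/(-1)))) = 35*(-2*√(1 + 6*(-3*(-1)))) = 35*(-2*√(1 + 6*3)) = 35*(-2*√(1 + 18)) = 35*(-2*√19) = -70*√19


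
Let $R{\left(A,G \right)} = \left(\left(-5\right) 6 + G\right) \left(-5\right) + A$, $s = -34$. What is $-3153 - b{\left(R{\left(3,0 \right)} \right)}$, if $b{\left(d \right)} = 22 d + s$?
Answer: $-6485$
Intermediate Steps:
$R{\left(A,G \right)} = 150 + A - 5 G$ ($R{\left(A,G \right)} = \left(-30 + G\right) \left(-5\right) + A = \left(150 - 5 G\right) + A = 150 + A - 5 G$)
$b{\left(d \right)} = -34 + 22 d$ ($b{\left(d \right)} = 22 d - 34 = -34 + 22 d$)
$-3153 - b{\left(R{\left(3,0 \right)} \right)} = -3153 - \left(-34 + 22 \left(150 + 3 - 0\right)\right) = -3153 - \left(-34 + 22 \left(150 + 3 + 0\right)\right) = -3153 - \left(-34 + 22 \cdot 153\right) = -3153 - \left(-34 + 3366\right) = -3153 - 3332 = -6485$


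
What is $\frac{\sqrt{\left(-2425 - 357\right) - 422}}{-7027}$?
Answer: $- \frac{6 i \sqrt{89}}{7027} \approx - 0.0080552 i$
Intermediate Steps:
$\frac{\sqrt{\left(-2425 - 357\right) - 422}}{-7027} = \sqrt{\left(-2425 - 357\right) - 422} \left(- \frac{1}{7027}\right) = \sqrt{-2782 - 422} \left(- \frac{1}{7027}\right) = \sqrt{-3204} \left(- \frac{1}{7027}\right) = 6 i \sqrt{89} \left(- \frac{1}{7027}\right) = - \frac{6 i \sqrt{89}}{7027}$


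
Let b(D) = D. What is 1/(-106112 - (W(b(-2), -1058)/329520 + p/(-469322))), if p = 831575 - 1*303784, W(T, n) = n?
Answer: -38662746360/4102537738194071 ≈ -9.4241e-6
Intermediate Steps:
p = 527791 (p = 831575 - 303784 = 527791)
1/(-106112 - (W(b(-2), -1058)/329520 + p/(-469322))) = 1/(-106112 - (-1058/329520 + 527791/(-469322))) = 1/(-106112 - (-1058*1/329520 + 527791*(-1/469322))) = 1/(-106112 - (-529/164760 - 527791/469322)) = 1/(-106112 - 1*(-43603558249/38662746360)) = 1/(-106112 + 43603558249/38662746360) = 1/(-4102537738194071/38662746360) = -38662746360/4102537738194071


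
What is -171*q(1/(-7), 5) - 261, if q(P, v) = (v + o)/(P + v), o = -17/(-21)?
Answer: -7914/17 ≈ -465.53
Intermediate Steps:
o = 17/21 (o = -17*(-1/21) = 17/21 ≈ 0.80952)
q(P, v) = (17/21 + v)/(P + v) (q(P, v) = (v + 17/21)/(P + v) = (17/21 + v)/(P + v))
-171*q(1/(-7), 5) - 261 = -171*(17/21 + 5)/(1/(-7) + 5) - 261 = -171*122/((-⅐ + 5)*21) - 261 = -171*122/(34/7*21) - 261 = -1197*122/(34*21) - 261 = -171*61/51 - 261 = -3477/17 - 261 = -7914/17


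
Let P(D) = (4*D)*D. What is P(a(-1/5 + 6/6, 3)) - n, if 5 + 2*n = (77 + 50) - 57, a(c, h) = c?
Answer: -1497/50 ≈ -29.940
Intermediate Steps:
n = 65/2 (n = -5/2 + ((77 + 50) - 57)/2 = -5/2 + (127 - 57)/2 = -5/2 + (1/2)*70 = -5/2 + 35 = 65/2 ≈ 32.500)
P(D) = 4*D**2
P(a(-1/5 + 6/6, 3)) - n = 4*(-1/5 + 6/6)**2 - 1*65/2 = 4*(-1*1/5 + 6*(1/6))**2 - 65/2 = 4*(-1/5 + 1)**2 - 65/2 = 4*(4/5)**2 - 65/2 = 4*(16/25) - 65/2 = 64/25 - 65/2 = -1497/50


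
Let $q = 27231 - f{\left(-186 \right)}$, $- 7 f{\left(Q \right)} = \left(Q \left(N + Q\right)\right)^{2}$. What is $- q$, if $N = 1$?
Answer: $- \frac{1184238717}{7} \approx -1.6918 \cdot 10^{8}$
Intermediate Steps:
$f{\left(Q \right)} = - \frac{Q^{2} \left(1 + Q\right)^{2}}{7}$ ($f{\left(Q \right)} = - \frac{\left(Q \left(1 + Q\right)\right)^{2}}{7} = - \frac{Q^{2} \left(1 + Q\right)^{2}}{7}$)
$q = \frac{1184238717}{7}$ ($q = 27231 - - \frac{\left(-186\right)^{2} \left(1 - 186\right)^{2}}{7} = 27231 - \left(- \frac{1}{7}\right) 34596 \left(-185\right)^{2} = 27231 - \left(- \frac{1}{7}\right) 34596 \cdot 34225 = 27231 - - \frac{1184048100}{7} = 27231 + \frac{1184048100}{7} = \frac{1184238717}{7} \approx 1.6918 \cdot 10^{8}$)
$- q = \left(-1\right) \frac{1184238717}{7} = - \frac{1184238717}{7}$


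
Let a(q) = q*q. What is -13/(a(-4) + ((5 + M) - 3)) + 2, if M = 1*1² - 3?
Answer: 19/16 ≈ 1.1875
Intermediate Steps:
a(q) = q²
M = -2 (M = 1*1 - 3 = 1 - 3 = -2)
-13/(a(-4) + ((5 + M) - 3)) + 2 = -13/((-4)² + ((5 - 2) - 3)) + 2 = -13/(16 + (3 - 3)) + 2 = -13/(16 + 0) + 2 = -13/16 + 2 = 19/16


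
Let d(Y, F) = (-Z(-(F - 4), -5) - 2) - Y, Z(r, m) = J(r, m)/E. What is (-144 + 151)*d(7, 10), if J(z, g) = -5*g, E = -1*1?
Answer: 112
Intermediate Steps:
E = -1
Z(r, m) = 5*m (Z(r, m) = -5*m/(-1) = -5*m*(-1) = 5*m)
d(Y, F) = 23 - Y (d(Y, F) = (-5*(-5) - 2) - Y = (-1*(-25) - 2) - Y = (25 - 2) - Y = 23 - Y)
(-144 + 151)*d(7, 10) = (-144 + 151)*(23 - 1*7) = 7*(23 - 7) = 7*16 = 112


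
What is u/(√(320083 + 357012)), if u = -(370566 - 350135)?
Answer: -20431*√677095/677095 ≈ -24.829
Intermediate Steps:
u = -20431 (u = -1*20431 = -20431)
u/(√(320083 + 357012)) = -20431/√(320083 + 357012) = -20431*√677095/677095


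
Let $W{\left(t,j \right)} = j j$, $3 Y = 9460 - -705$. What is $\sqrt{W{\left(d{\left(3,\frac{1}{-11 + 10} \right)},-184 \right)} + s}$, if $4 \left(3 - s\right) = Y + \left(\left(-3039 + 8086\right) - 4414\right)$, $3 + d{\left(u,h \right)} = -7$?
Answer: $\frac{\sqrt{295683}}{3} \approx 181.26$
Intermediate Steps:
$d{\left(u,h \right)} = -10$ ($d{\left(u,h \right)} = -3 - 7 = -10$)
$Y = \frac{10165}{3}$ ($Y = \frac{9460 - -705}{3} = \frac{9460 + 705}{3} = \frac{1}{3} \cdot 10165 = \frac{10165}{3} \approx 3388.3$)
$W{\left(t,j \right)} = j^{2}$
$s = - \frac{3007}{3}$ ($s = 3 - \frac{\frac{10165}{3} + \left(\left(-3039 + 8086\right) - 4414\right)}{4} = 3 - \frac{\frac{10165}{3} + \left(5047 - 4414\right)}{4} = 3 - \frac{\frac{10165}{3} + 633}{4} = 3 - \frac{3016}{3} = - \frac{3007}{3} \approx -1002.3$)
$\sqrt{W{\left(d{\left(3,\frac{1}{-11 + 10} \right)},-184 \right)} + s} = \sqrt{\left(-184\right)^{2} - \frac{3007}{3}} = \sqrt{33856 - \frac{3007}{3}} = \sqrt{\frac{98561}{3}} = \frac{\sqrt{295683}}{3}$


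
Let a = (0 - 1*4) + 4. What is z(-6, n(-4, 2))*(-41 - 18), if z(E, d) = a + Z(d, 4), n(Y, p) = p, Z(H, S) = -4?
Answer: 236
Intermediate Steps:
a = 0 (a = (0 - 4) + 4 = -4 + 4 = 0)
z(E, d) = -4 (z(E, d) = 0 - 4 = -4)
z(-6, n(-4, 2))*(-41 - 18) = -4*(-41 - 18) = -4*(-59) = 236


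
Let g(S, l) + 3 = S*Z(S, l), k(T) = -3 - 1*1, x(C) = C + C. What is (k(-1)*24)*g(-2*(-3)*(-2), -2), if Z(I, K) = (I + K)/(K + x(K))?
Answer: 2976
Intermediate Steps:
x(C) = 2*C
k(T) = -4 (k(T) = -3 - 1 = -4)
Z(I, K) = (I + K)/(3*K) (Z(I, K) = (I + K)/(K + 2*K) = (I + K)/((3*K)) = (I + K)*(1/(3*K)) = (I + K)/(3*K))
g(S, l) = -3 + S*(S + l)/(3*l) (g(S, l) = -3 + S*((S + l)/(3*l)) = -3 + S*(S + l)/(3*l))
(k(-1)*24)*g(-2*(-3)*(-2), -2) = (-4*24)*((1/3)*(-9*(-2) + (-2*(-3)*(-2))*(-2*(-3)*(-2) - 2))/(-2)) = -32*(-1)*(18 + (6*(-2))*(6*(-2) - 2))/2 = -32*(-1)*(18 - 12*(-12 - 2))/2 = -32*(-1)*(18 - 12*(-14))/2 = -32*(-1)*(18 + 168)/2 = -32*(-1)*186/2 = -96*(-31) = 2976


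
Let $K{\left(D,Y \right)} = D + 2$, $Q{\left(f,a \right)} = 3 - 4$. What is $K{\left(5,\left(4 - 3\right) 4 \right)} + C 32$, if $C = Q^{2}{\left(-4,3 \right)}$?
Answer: $39$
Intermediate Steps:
$Q{\left(f,a \right)} = -1$
$C = 1$ ($C = \left(-1\right)^{2} = 1$)
$K{\left(D,Y \right)} = 2 + D$
$K{\left(5,\left(4 - 3\right) 4 \right)} + C 32 = \left(2 + 5\right) + 1 \cdot 32 = 7 + 32 = 39$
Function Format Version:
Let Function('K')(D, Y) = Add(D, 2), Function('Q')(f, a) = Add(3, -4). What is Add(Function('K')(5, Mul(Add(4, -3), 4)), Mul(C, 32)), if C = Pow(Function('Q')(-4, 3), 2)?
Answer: 39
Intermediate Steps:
Function('Q')(f, a) = -1
C = 1 (C = Pow(-1, 2) = 1)
Function('K')(D, Y) = Add(2, D)
Add(Function('K')(5, Mul(Add(4, -3), 4)), Mul(C, 32)) = Add(Add(2, 5), Mul(1, 32)) = Add(7, 32) = 39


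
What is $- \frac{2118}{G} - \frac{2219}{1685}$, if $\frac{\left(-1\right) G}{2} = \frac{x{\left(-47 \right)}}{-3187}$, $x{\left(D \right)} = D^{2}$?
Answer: $- \frac{5691832376}{3722165} \approx -1529.2$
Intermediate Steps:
$G = \frac{4418}{3187}$ ($G = - 2 \frac{\left(-47\right)^{2}}{-3187} = - 2 \cdot 2209 \left(- \frac{1}{3187}\right) = \left(-2\right) \left(- \frac{2209}{3187}\right) = \frac{4418}{3187} \approx 1.3863$)
$- \frac{2118}{G} - \frac{2219}{1685} = - \frac{2118}{\frac{4418}{3187}} - \frac{2219}{1685} = \left(-2118\right) \frac{3187}{4418} - \frac{2219}{1685} = - \frac{3375033}{2209} - \frac{2219}{1685} = - \frac{5691832376}{3722165}$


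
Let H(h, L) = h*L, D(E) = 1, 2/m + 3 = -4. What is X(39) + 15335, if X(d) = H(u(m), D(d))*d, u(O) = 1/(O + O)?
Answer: 61067/4 ≈ 15267.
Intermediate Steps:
m = -2/7 (m = 2/(-3 - 4) = 2/(-7) = 2*(-⅐) = -2/7 ≈ -0.28571)
u(O) = 1/(2*O)
H(h, L) = L*h
X(d) = -7*d/4 (X(d) = (1*(1/(2*(-2/7))))*d = (1*((½)*(-7/2)))*d = (1*(-7/4))*d = -7*d/4)
X(39) + 15335 = -7/4*39 + 15335 = -273/4 + 15335 = 61067/4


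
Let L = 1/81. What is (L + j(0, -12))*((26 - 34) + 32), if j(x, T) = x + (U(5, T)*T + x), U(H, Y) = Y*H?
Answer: 466568/27 ≈ 17280.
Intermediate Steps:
U(H, Y) = H*Y
L = 1/81 ≈ 0.012346
j(x, T) = 2*x + 5*T**2 (j(x, T) = x + ((5*T)*T + x) = x + (5*T**2 + x) = x + (x + 5*T**2) = 2*x + 5*T**2)
(L + j(0, -12))*((26 - 34) + 32) = (1/81 + (2*0 + 5*(-12)**2))*((26 - 34) + 32) = (1/81 + (0 + 5*144))*(-8 + 32) = (1/81 + (0 + 720))*24 = (1/81 + 720)*24 = (58321/81)*24 = 466568/27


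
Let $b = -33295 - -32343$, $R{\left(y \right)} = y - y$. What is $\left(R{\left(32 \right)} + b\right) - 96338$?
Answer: $-97290$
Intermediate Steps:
$R{\left(y \right)} = 0$
$b = -952$ ($b = -33295 + 32343 = -952$)
$\left(R{\left(32 \right)} + b\right) - 96338 = \left(0 - 952\right) - 96338 = -952 - 96338 = -97290$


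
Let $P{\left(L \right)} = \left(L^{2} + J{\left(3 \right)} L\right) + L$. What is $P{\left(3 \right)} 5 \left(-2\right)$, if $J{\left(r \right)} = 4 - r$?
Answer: $-150$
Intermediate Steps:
$P{\left(L \right)} = L^{2} + 2 L$ ($P{\left(L \right)} = \left(L^{2} + \left(4 - 3\right) L\right) + L = \left(L^{2} + 1 L\right) + L = \left(L^{2} + L\right) + L = \left(L + L^{2}\right) + L = L^{2} + 2 L$)
$P{\left(3 \right)} 5 \left(-2\right) = 3 \left(2 + 3\right) 5 \left(-2\right) = 3 \cdot 5 \cdot 5 \left(-2\right) = 15 \cdot 5 \left(-2\right) = 75 \left(-2\right) = -150$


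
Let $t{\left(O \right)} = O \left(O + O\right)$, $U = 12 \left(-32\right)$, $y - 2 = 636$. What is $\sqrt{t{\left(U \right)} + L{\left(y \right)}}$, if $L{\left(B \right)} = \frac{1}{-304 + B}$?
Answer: $\frac{\sqrt{32899203406}}{334} \approx 543.06$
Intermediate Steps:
$y = 638$ ($y = 2 + 636 = 638$)
$U = -384$
$t{\left(O \right)} = 2 O^{2}$ ($t{\left(O \right)} = O 2 O = 2 O^{2}$)
$\sqrt{t{\left(U \right)} + L{\left(y \right)}} = \sqrt{2 \left(-384\right)^{2} + \frac{1}{-304 + 638}} = \sqrt{2 \cdot 147456 + \frac{1}{334}} = \sqrt{294912 + \frac{1}{334}} = \sqrt{\frac{98500609}{334}} = \frac{\sqrt{32899203406}}{334}$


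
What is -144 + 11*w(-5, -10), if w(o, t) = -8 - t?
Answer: -122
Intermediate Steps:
-144 + 11*w(-5, -10) = -144 + 11*(-8 - 1*(-10)) = -144 + 11*(-8 + 10) = -144 + 11*2 = -144 + 22 = -122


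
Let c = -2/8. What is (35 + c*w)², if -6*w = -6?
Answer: 19321/16 ≈ 1207.6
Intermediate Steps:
w = 1 (w = -⅙*(-6) = 1)
c = -¼ (c = -2*⅛ = -¼ ≈ -0.25000)
(35 + c*w)² = (35 - ¼*1)² = (35 - ¼)² = (139/4)² = 19321/16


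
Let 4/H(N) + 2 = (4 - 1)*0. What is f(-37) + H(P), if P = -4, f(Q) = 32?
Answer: 30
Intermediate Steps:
H(N) = -2 (H(N) = 4/(-2 + (4 - 1)*0) = 4/(-2 + 3*0) = 4/(-2 + 0) = 4/(-2) = 4*(-½) = -2)
f(-37) + H(P) = 32 - 2 = 30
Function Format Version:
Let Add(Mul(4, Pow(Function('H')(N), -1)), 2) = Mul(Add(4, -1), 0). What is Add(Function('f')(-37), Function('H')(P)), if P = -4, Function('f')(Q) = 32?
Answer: 30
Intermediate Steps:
Function('H')(N) = -2 (Function('H')(N) = Mul(4, Pow(Add(-2, Mul(Add(4, -1), 0)), -1)) = Mul(4, Pow(Add(-2, Mul(3, 0)), -1)) = Mul(4, Pow(Add(-2, 0), -1)) = Mul(4, Pow(-2, -1)) = Mul(4, Rational(-1, 2)) = -2)
Add(Function('f')(-37), Function('H')(P)) = Add(32, -2) = 30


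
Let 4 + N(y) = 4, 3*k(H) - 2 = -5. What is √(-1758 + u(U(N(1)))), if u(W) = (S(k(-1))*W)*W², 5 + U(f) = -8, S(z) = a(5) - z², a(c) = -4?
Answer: √9227 ≈ 96.057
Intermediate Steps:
k(H) = -1 (k(H) = ⅔ + (⅓)*(-5) = ⅔ - 5/3 = -1)
N(y) = 0 (N(y) = -4 + 4 = 0)
S(z) = -4 - z²
U(f) = -13 (U(f) = -5 - 8 = -13)
u(W) = -5*W³ (u(W) = ((-4 - 1*(-1)²)*W)*W² = ((-4 - 1*1)*W)*W² = ((-4 - 1)*W)*W² = (-5*W)*W² = -5*W³)
√(-1758 + u(U(N(1)))) = √(-1758 - 5*(-13)³) = √(-1758 - 5*(-2197)) = √(-1758 + 10985) = √9227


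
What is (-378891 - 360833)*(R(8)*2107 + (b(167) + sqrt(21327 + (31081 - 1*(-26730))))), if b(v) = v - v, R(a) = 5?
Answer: -7792992340 - 739724*sqrt(79138) ≈ -8.0011e+9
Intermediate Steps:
b(v) = 0
(-378891 - 360833)*(R(8)*2107 + (b(167) + sqrt(21327 + (31081 - 1*(-26730))))) = (-378891 - 360833)*(5*2107 + (0 + sqrt(21327 + (31081 - 1*(-26730))))) = -739724*(10535 + (0 + sqrt(21327 + (31081 + 26730)))) = -739724*(10535 + (0 + sqrt(21327 + 57811))) = -739724*(10535 + (0 + sqrt(79138))) = -739724*(10535 + sqrt(79138)) = -7792992340 - 739724*sqrt(79138)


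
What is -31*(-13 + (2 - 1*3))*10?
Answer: 4340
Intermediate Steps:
-31*(-13 + (2 - 1*3))*10 = -31*(-13 + (2 - 3))*10 = -31*(-13 - 1)*10 = -(-434)*10 = -31*(-140) = 4340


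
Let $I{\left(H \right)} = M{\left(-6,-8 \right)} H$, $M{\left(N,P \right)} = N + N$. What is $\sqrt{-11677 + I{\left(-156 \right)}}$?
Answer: $i \sqrt{9805} \approx 99.02 i$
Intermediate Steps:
$M{\left(N,P \right)} = 2 N$
$I{\left(H \right)} = - 12 H$ ($I{\left(H \right)} = 2 \left(-6\right) H = - 12 H$)
$\sqrt{-11677 + I{\left(-156 \right)}} = \sqrt{-11677 - -1872} = \sqrt{-11677 + 1872} = \sqrt{-9805} = i \sqrt{9805}$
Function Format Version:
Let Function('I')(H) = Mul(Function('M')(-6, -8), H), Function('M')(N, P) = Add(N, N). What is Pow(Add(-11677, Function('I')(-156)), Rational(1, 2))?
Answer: Mul(I, Pow(9805, Rational(1, 2))) ≈ Mul(99.020, I)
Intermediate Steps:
Function('M')(N, P) = Mul(2, N)
Function('I')(H) = Mul(-12, H) (Function('I')(H) = Mul(Mul(2, -6), H) = Mul(-12, H))
Pow(Add(-11677, Function('I')(-156)), Rational(1, 2)) = Pow(Add(-11677, Mul(-12, -156)), Rational(1, 2)) = Pow(Add(-11677, 1872), Rational(1, 2)) = Pow(-9805, Rational(1, 2)) = Mul(I, Pow(9805, Rational(1, 2)))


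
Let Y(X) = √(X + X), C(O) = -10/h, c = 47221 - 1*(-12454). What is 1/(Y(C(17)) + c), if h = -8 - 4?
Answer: 35805/2136663374 - √15/10683316870 ≈ 1.6757e-5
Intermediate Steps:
h = -12
c = 59675 (c = 47221 + 12454 = 59675)
C(O) = ⅚ (C(O) = -10/(-12) = -10*(-1/12) = ⅚)
Y(X) = √2*√X (Y(X) = √(2*X) = √2*√X)
1/(Y(C(17)) + c) = 1/(√2*√(⅚) + 59675) = 1/(√2*(√30/6) + 59675) = 1/(√15/3 + 59675) = 1/(59675 + √15/3)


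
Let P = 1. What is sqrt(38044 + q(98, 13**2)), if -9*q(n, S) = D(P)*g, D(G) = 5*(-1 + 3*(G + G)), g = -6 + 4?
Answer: sqrt(342446)/3 ≈ 195.06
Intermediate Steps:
g = -2
D(G) = -5 + 30*G (D(G) = 5*(-1 + 3*(2*G)) = 5*(-1 + 6*G) = -5 + 30*G)
q(n, S) = 50/9 (q(n, S) = -(-5 + 30*1)*(-2)/9 = -(-5 + 30)*(-2)/9 = -25*(-2)/9 = -1/9*(-50) = 50/9)
sqrt(38044 + q(98, 13**2)) = sqrt(38044 + 50/9) = sqrt(342446/9) = sqrt(342446)/3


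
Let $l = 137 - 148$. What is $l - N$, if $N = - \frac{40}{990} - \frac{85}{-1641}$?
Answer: $- \frac{596300}{54153} \approx -11.011$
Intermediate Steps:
$N = \frac{617}{54153}$ ($N = \left(-40\right) \frac{1}{990} - - \frac{85}{1641} = - \frac{4}{99} + \frac{85}{1641} = \frac{617}{54153} \approx 0.011394$)
$l = -11$
$l - N = -11 - \frac{617}{54153} = - \frac{596300}{54153}$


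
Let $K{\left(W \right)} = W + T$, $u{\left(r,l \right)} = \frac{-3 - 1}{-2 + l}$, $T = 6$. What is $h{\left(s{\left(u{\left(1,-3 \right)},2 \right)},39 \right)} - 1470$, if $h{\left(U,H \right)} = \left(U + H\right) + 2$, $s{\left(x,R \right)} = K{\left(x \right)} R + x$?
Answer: $- \frac{7073}{5} \approx -1414.6$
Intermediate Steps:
$u{\left(r,l \right)} = - \frac{4}{-2 + l}$
$K{\left(W \right)} = 6 + W$ ($K{\left(W \right)} = W + 6 = 6 + W$)
$s{\left(x,R \right)} = x + R \left(6 + x\right)$ ($s{\left(x,R \right)} = \left(6 + x\right) R + x = R \left(6 + x\right) + x = x + R \left(6 + x\right)$)
$h{\left(U,H \right)} = 2 + H + U$ ($h{\left(U,H \right)} = \left(H + U\right) + 2 = 2 + H + U$)
$h{\left(s{\left(u{\left(1,-3 \right)},2 \right)},39 \right)} - 1470 = \left(2 + 39 - \left(- 2 \left(6 - \frac{4}{-2 - 3}\right) + \frac{4}{-2 - 3}\right)\right) - 1470 = \left(2 + 39 - \left(- \frac{4}{5} - 2 \left(6 - \frac{4}{-5}\right)\right)\right) - 1470 = \left(2 + 39 - \left(- \frac{4}{5} - 2 \left(6 - - \frac{4}{5}\right)\right)\right) - 1470 = \left(2 + 39 + \left(\frac{4}{5} + 2 \left(6 + \frac{4}{5}\right)\right)\right) - 1470 = \left(2 + 39 + \left(\frac{4}{5} + 2 \cdot \frac{34}{5}\right)\right) - 1470 = \left(2 + 39 + \left(\frac{4}{5} + \frac{68}{5}\right)\right) - 1470 = \left(2 + 39 + \frac{72}{5}\right) - 1470 = \frac{277}{5} - 1470 = - \frac{7073}{5}$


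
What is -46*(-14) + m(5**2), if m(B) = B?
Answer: 669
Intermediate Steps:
-46*(-14) + m(5**2) = -46*(-14) + 5**2 = 644 + 25 = 669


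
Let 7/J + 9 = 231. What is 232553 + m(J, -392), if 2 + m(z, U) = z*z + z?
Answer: 11461045087/49284 ≈ 2.3255e+5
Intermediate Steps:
J = 7/222 (J = 7/(-9 + 231) = 7/222 ≈ 0.031532)
m(z, U) = -2 + z + z² (m(z, U) = -2 + (z*z + z) = -2 + (z² + z) = -2 + (z + z²) = -2 + z + z²)
232553 + m(J, -392) = 232553 + (-2 + 7/222 + (7/222)²) = 232553 + (-2 + 7/222 + 49/49284) = 232553 - 96965/49284 = 11461045087/49284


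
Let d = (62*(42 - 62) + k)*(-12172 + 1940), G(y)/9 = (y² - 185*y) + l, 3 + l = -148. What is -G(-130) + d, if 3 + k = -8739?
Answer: 101768633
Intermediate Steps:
l = -151 (l = -3 - 148 = -151)
k = -8742 (k = -3 - 8739 = -8742)
G(y) = -1359 - 1665*y + 9*y² (G(y) = 9*((y² - 185*y) - 151) = 9*(-151 + y² - 185*y) = -1359 - 1665*y + 9*y²)
d = 102135824 (d = (62*(42 - 62) - 8742)*(-12172 + 1940) = (62*(-20) - 8742)*(-10232) = (-1240 - 8742)*(-10232) = -9982*(-10232) = 102135824)
-G(-130) + d = -(-1359 - 1665*(-130) + 9*(-130)²) + 102135824 = -(-1359 + 216450 + 9*16900) + 102135824 = -(-1359 + 216450 + 152100) + 102135824 = -1*367191 + 102135824 = -367191 + 102135824 = 101768633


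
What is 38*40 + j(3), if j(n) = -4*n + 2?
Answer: 1510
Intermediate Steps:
j(n) = 2 - 4*n
38*40 + j(3) = 38*40 + (2 - 4*3) = 1520 + (2 - 12) = 1520 - 10 = 1510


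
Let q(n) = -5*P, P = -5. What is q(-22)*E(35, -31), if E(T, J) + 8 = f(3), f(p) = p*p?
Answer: 25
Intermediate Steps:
f(p) = p**2
E(T, J) = 1 (E(T, J) = -8 + 3**2 = -8 + 9 = 1)
q(n) = 25 (q(n) = -5*(-5) = 25)
q(-22)*E(35, -31) = 25*1 = 25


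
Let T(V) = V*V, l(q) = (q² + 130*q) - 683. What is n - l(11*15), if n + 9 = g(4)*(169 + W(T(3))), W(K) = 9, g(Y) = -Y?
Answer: -48713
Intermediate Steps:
l(q) = -683 + q² + 130*q
T(V) = V²
n = -721 (n = -9 + (-1*4)*(169 + 9) = -9 - 4*178 = -9 - 712 = -721)
n - l(11*15) = -721 - (-683 + (11*15)² + 130*(11*15)) = -721 - (-683 + 165² + 130*165) = -721 - (-683 + 27225 + 21450) = -721 - 1*47992 = -721 - 47992 = -48713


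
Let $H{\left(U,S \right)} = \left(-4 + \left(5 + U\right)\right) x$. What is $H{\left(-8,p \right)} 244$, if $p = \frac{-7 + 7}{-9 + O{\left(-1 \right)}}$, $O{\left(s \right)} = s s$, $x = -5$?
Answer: $8540$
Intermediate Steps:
$O{\left(s \right)} = s^{2}$
$p = 0$ ($p = \frac{-7 + 7}{-9 + \left(-1\right)^{2}} = \frac{0}{-9 + 1} = \frac{0}{-8} = 0 \left(- \frac{1}{8}\right) = 0$)
$H{\left(U,S \right)} = -5 - 5 U$ ($H{\left(U,S \right)} = \left(-4 + \left(5 + U\right)\right) \left(-5\right) = \left(1 + U\right) \left(-5\right) = -5 - 5 U$)
$H{\left(-8,p \right)} 244 = \left(-5 - -40\right) 244 = \left(-5 + 40\right) 244 = 35 \cdot 244 = 8540$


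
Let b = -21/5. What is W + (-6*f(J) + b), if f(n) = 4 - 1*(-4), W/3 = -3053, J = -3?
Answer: -46056/5 ≈ -9211.2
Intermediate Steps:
W = -9159 (W = 3*(-3053) = -9159)
b = -21/5 (b = -21*1/5 = -21/5 ≈ -4.2000)
f(n) = 8 (f(n) = 4 + 4 = 8)
W + (-6*f(J) + b) = -9159 + (-6*8 - 21/5) = -9159 + (-48 - 21/5) = -9159 - 261/5 = -46056/5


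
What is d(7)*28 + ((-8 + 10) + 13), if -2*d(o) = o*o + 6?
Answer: -755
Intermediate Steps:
d(o) = -3 - o²/2 (d(o) = -(o*o + 6)/2 = -(o² + 6)/2 = -(6 + o²)/2 = -3 - o²/2)
d(7)*28 + ((-8 + 10) + 13) = (-3 - ½*7²)*28 + ((-8 + 10) + 13) = (-3 - ½*49)*28 + (2 + 13) = (-3 - 49/2)*28 + 15 = -55/2*28 + 15 = -770 + 15 = -755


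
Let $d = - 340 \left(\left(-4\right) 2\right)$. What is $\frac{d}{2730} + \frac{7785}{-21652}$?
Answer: $\frac{3764039}{5910996} \approx 0.63679$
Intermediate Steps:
$d = 2720$ ($d = \left(-340\right) \left(-8\right) = 2720$)
$\frac{d}{2730} + \frac{7785}{-21652} = \frac{2720}{2730} + \frac{7785}{-21652} = 2720 \cdot \frac{1}{2730} + 7785 \left(- \frac{1}{21652}\right) = \frac{272}{273} - \frac{7785}{21652} = \frac{3764039}{5910996}$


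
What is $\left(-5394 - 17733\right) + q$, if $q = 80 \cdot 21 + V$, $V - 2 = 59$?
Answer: $-21386$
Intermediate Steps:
$V = 61$ ($V = 2 + 59 = 61$)
$q = 1741$ ($q = 80 \cdot 21 + 61 = 1680 + 61 = 1741$)
$\left(-5394 - 17733\right) + q = \left(-5394 - 17733\right) + 1741 = -23127 + 1741 = -21386$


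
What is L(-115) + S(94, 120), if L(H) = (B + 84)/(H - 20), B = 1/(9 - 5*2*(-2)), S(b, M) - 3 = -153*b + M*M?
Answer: 79778/3915 ≈ 20.378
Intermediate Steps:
S(b, M) = 3 + M² - 153*b (S(b, M) = 3 + (-153*b + M*M) = 3 + (-153*b + M²) = 3 + (M² - 153*b) = 3 + M² - 153*b)
B = 1/29 (B = 1/(9 - 10*(-2)) = 1/(9 + 20) = 1/29 ≈ 0.034483)
L(H) = 2437/(29*(-20 + H)) (L(H) = (1/29 + 84)/(H - 20) = 2437/(29*(-20 + H)))
L(-115) + S(94, 120) = 2437/(29*(-20 - 115)) + (3 + 120² - 153*94) = (2437/29)/(-135) + (3 + 14400 - 14382) = (2437/29)*(-1/135) + 21 = -2437/3915 + 21 = 79778/3915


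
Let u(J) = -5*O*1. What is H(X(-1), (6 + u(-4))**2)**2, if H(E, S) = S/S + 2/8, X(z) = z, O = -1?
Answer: 25/16 ≈ 1.5625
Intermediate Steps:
u(J) = 5 (u(J) = -5*(-1)*1 = 5*1 = 5)
H(E, S) = 5/4 (H(E, S) = 1 + 2*(1/8) = 1 + 1/4 = 5/4)
H(X(-1), (6 + u(-4))**2)**2 = (5/4)**2 = 25/16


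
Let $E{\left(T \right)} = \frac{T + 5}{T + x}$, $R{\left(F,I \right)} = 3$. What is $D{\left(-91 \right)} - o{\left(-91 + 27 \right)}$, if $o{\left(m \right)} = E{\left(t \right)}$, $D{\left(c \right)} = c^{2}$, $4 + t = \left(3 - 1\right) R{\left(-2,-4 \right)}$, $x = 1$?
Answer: $\frac{24836}{3} \approx 8278.7$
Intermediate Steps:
$t = 2$ ($t = -4 + \left(3 - 1\right) 3 = -4 + 2 \cdot 3 = -4 + 6 = 2$)
$E{\left(T \right)} = \frac{5 + T}{1 + T}$ ($E{\left(T \right)} = \frac{T + 5}{T + 1} = \frac{5 + T}{1 + T}$)
$o{\left(m \right)} = \frac{7}{3}$ ($o{\left(m \right)} = \frac{5 + 2}{1 + 2} = \frac{1}{3} \cdot 7 = \frac{7}{3}$)
$D{\left(-91 \right)} - o{\left(-91 + 27 \right)} = \left(-91\right)^{2} - \frac{7}{3} = 8281 - \frac{7}{3} = \frac{24836}{3}$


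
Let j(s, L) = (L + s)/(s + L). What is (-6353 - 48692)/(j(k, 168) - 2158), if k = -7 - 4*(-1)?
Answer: 55045/2157 ≈ 25.519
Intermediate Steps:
k = -3 (k = -7 + 4 = -3)
j(s, L) = 1 (j(s, L) = (L + s)/(L + s) = 1)
(-6353 - 48692)/(j(k, 168) - 2158) = (-6353 - 48692)/(1 - 2158) = -55045/(-2157) = -55045*(-1/2157) = 55045/2157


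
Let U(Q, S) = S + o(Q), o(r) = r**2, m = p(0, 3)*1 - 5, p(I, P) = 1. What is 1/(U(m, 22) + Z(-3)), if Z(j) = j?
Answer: 1/35 ≈ 0.028571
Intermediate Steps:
m = -4 (m = 1*1 - 5 = 1 - 5 = -4)
U(Q, S) = S + Q**2
1/(U(m, 22) + Z(-3)) = 1/((22 + (-4)**2) - 3) = 1/((22 + 16) - 3) = 1/(38 - 3) = 1/35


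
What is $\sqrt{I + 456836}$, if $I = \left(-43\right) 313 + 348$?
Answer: $5 \sqrt{17749} \approx 666.13$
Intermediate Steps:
$I = -13111$ ($I = -13459 + 348 = -13111$)
$\sqrt{I + 456836} = \sqrt{-13111 + 456836} = \sqrt{443725} = 5 \sqrt{17749}$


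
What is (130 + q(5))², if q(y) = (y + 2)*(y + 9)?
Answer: 51984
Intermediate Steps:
q(y) = (2 + y)*(9 + y)
(130 + q(5))² = (130 + (18 + 5² + 11*5))² = (130 + (18 + 25 + 55))² = (130 + 98)² = 228² = 51984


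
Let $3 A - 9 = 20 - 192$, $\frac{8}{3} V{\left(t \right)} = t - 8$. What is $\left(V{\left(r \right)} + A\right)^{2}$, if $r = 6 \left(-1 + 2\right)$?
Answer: $\frac{436921}{144} \approx 3034.2$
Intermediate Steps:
$r = 6$ ($r = 6 \cdot 1 = 6$)
$V{\left(t \right)} = -3 + \frac{3 t}{8}$ ($V{\left(t \right)} = \frac{3 \left(t - 8\right)}{8} = \frac{3 \left(-8 + t\right)}{8} = -3 + \frac{3 t}{8}$)
$A = - \frac{163}{3}$ ($A = 3 + \frac{20 - 192}{3} = 3 + \frac{1}{3} \left(-172\right) = 3 - \frac{172}{3} = - \frac{163}{3} \approx -54.333$)
$\left(V{\left(r \right)} + A\right)^{2} = \left(\left(-3 + \frac{3}{8} \cdot 6\right) - \frac{163}{3}\right)^{2} = \left(\left(-3 + \frac{9}{4}\right) - \frac{163}{3}\right)^{2} = \left(- \frac{3}{4} - \frac{163}{3}\right)^{2} = \left(- \frac{661}{12}\right)^{2} = \frac{436921}{144}$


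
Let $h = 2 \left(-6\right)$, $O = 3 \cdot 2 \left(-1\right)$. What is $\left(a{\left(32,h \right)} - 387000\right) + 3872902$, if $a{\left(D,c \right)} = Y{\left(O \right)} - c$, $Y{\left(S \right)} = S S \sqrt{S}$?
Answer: $3485914 + 36 i \sqrt{6} \approx 3.4859 \cdot 10^{6} + 88.182 i$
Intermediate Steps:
$O = -6$ ($O = 6 \left(-1\right) = -6$)
$h = -12$
$Y{\left(S \right)} = S^{\frac{5}{2}}$ ($Y{\left(S \right)} = S^{2} \sqrt{S} = S^{\frac{5}{2}}$)
$a{\left(D,c \right)} = - c + 36 i \sqrt{6}$ ($a{\left(D,c \right)} = \left(-6\right)^{\frac{5}{2}} - c = 36 i \sqrt{6} - c = - c + 36 i \sqrt{6}$)
$\left(a{\left(32,h \right)} - 387000\right) + 3872902 = \left(\left(\left(-1\right) \left(-12\right) + 36 i \sqrt{6}\right) - 387000\right) + 3872902 = \left(\left(12 + 36 i \sqrt{6}\right) - 387000\right) + 3872902 = \left(-386988 + 36 i \sqrt{6}\right) + 3872902 = 3485914 + 36 i \sqrt{6}$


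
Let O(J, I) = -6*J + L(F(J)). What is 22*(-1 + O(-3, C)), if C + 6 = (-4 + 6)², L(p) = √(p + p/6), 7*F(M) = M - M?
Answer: 374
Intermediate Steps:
F(M) = 0 (F(M) = (M - M)/7 = (⅐)*0 = 0)
L(p) = √42*√p/6 (L(p) = √(p + p*(⅙)) = √(p + p/6) = √(7*p/6) = √42*√p/6)
C = -2 (C = -6 + (-4 + 6)² = -6 + 2² = -6 + 4 = -2)
O(J, I) = -6*J (O(J, I) = -6*J + √42*√0/6 = -6*J + (⅙)*√42*0 = -6*J + 0 = -6*J)
22*(-1 + O(-3, C)) = 22*(-1 - 6*(-3)) = 22*(-1 + 18) = 22*17 = 374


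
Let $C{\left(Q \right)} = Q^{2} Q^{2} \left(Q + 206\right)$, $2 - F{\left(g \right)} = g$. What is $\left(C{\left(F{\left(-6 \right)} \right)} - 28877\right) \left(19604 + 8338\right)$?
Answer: $23685511314$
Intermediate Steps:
$F{\left(g \right)} = 2 - g$
$C{\left(Q \right)} = Q^{4} \left(206 + Q\right)$
$\left(C{\left(F{\left(-6 \right)} \right)} - 28877\right) \left(19604 + 8338\right) = \left(\left(2 - -6\right)^{4} \left(206 + \left(2 - -6\right)\right) - 28877\right) \left(19604 + 8338\right) = \left(\left(2 + 6\right)^{4} \left(206 + \left(2 + 6\right)\right) - 28877\right) 27942 = \left(8^{4} \left(206 + 8\right) - 28877\right) 27942 = \left(4096 \cdot 214 - 28877\right) 27942 = \left(876544 - 28877\right) 27942 = 847667 \cdot 27942 = 23685511314$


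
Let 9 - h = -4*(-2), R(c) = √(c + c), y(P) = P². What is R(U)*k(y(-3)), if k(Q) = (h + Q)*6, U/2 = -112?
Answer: 480*I*√7 ≈ 1270.0*I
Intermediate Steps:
U = -224 (U = 2*(-112) = -224)
R(c) = √2*√c (R(c) = √(2*c) = √2*√c)
h = 1 (h = 9 - (-4)*(-2) = 9 - 1*8 = 9 - 8 = 1)
k(Q) = 6 + 6*Q (k(Q) = (1 + Q)*6 = 6 + 6*Q)
R(U)*k(y(-3)) = (√2*√(-224))*(6 + 6*(-3)²) = (√2*(4*I*√14))*(6 + 6*9) = (8*I*√7)*(6 + 54) = (8*I*√7)*60 = 480*I*√7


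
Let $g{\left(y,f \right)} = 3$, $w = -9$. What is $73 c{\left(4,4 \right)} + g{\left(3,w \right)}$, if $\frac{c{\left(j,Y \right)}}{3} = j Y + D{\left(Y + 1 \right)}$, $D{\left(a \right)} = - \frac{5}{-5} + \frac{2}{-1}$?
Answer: $3288$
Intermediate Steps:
$D{\left(a \right)} = -1$ ($D{\left(a \right)} = \left(-5\right) \left(- \frac{1}{5}\right) + 2 \left(-1\right) = 1 - 2 = -1$)
$c{\left(j,Y \right)} = -3 + 3 Y j$ ($c{\left(j,Y \right)} = 3 \left(j Y - 1\right) = 3 \left(Y j - 1\right) = 3 \left(-1 + Y j\right) = -3 + 3 Y j$)
$73 c{\left(4,4 \right)} + g{\left(3,w \right)} = 73 \left(-3 + 3 \cdot 4 \cdot 4\right) + 3 = 73 \left(-3 + 48\right) + 3 = 73 \cdot 45 + 3 = 3285 + 3 = 3288$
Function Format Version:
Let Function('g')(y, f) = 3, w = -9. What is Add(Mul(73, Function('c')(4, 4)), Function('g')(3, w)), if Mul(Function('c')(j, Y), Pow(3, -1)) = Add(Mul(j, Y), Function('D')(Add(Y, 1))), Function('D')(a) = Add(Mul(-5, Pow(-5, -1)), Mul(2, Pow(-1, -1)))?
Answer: 3288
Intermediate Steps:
Function('D')(a) = -1 (Function('D')(a) = Add(Mul(-5, Rational(-1, 5)), Mul(2, -1)) = Add(1, -2) = -1)
Function('c')(j, Y) = Add(-3, Mul(3, Y, j)) (Function('c')(j, Y) = Mul(3, Add(Mul(j, Y), -1)) = Mul(3, Add(Mul(Y, j), -1)) = Mul(3, Add(-1, Mul(Y, j))) = Add(-3, Mul(3, Y, j)))
Add(Mul(73, Function('c')(4, 4)), Function('g')(3, w)) = Add(Mul(73, Add(-3, Mul(3, 4, 4))), 3) = Add(Mul(73, Add(-3, 48)), 3) = Add(Mul(73, 45), 3) = Add(3285, 3) = 3288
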